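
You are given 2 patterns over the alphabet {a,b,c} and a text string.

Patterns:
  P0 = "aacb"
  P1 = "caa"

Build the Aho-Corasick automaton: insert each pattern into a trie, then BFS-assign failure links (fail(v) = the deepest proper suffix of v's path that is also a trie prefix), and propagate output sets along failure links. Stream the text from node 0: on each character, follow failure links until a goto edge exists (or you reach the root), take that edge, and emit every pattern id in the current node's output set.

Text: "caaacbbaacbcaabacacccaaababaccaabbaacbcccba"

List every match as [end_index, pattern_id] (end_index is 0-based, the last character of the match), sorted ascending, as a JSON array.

Build:
Trie (insert patterns):
  0='ε' goto a→1 c→5
  1='a' goto a→2
  2='aa' goto c→3
  3='aac' goto b→4
  4='aacb' goto ·  ←P0
  5='c' goto a→6
  6='ca' goto a→7
  7='caa' goto ·  ←P1

Failure links (BFS by depth):
  n1('a'): parent n0 fail=0; on 'a' 0 → fail=0;  out ∅∪∅=∅
  n5('c'): parent n0 fail=0; on 'c' 0 → fail=0;  out ∅∪∅=∅
  n2('aa'): parent n1 fail=0; on 'a' 0 → fail=1;  out ∅∪∅=∅
  n6('ca'): parent n5 fail=0; on 'a' 0 → fail=1;  out ∅∪∅=∅
  n3('aac'): parent n2 fail=1; on 'c' 1→0 → fail=5;  out ∅∪∅=∅
  n7('caa'): parent n6 fail=1; on 'a' 1 → fail=2;  out {1}∪∅={1}
  n4('aacb'): parent n3 fail=5; on 'b' 5→0 → fail=0;  out {0}∪∅={0}

Text stream:
pos 0 'c': at 5
pos 1 'a': at 6
pos 2 'a': at 7  emit P1@[0:2]
pos 3 'a': at 2 (fail-walked)
pos 4 'c': at 3
pos 5 'b': at 4  emit P0@[2:5]
pos 6 'b': at 0 (fail-walked)
pos 7 'a': at 1
pos 8 'a': at 2
pos 9 'c': at 3
pos 10 'b': at 4  emit P0@[7:10]
pos 11 'c': at 5 (fail-walked)
pos 12 'a': at 6
pos 13 'a': at 7  emit P1@[11:13]
pos 14 'b': at 0 (fail-walked)
pos 15 'a': at 1
pos 16 'c': at 5 (fail-walked)
pos 17 'a': at 6
pos 18 'c': at 5 (fail-walked)
pos 19 'c': at 5 (fail-walked)
pos 20 'c': at 5 (fail-walked)
pos 21 'a': at 6
pos 22 'a': at 7  emit P1@[20:22]
pos 23 'a': at 2 (fail-walked)
pos 24 'b': at 0 (fail-walked)
pos 25 'a': at 1
pos 26 'b': at 0 (fail-walked)
pos 27 'a': at 1
pos 28 'c': at 5 (fail-walked)
pos 29 'c': at 5 (fail-walked)
pos 30 'a': at 6
pos 31 'a': at 7  emit P1@[29:31]
pos 32 'b': at 0 (fail-walked)
pos 33 'b': at 0
pos 34 'a': at 1
pos 35 'a': at 2
pos 36 'c': at 3
pos 37 'b': at 4  emit P0@[34:37]
pos 38 'c': at 5 (fail-walked)
pos 39 'c': at 5 (fail-walked)
pos 40 'c': at 5 (fail-walked)
pos 41 'b': at 0 (fail-walked)
pos 42 'a': at 1

Result: [[2,1],[5,0],[10,0],[13,1],[22,1],[31,1],[37,0]]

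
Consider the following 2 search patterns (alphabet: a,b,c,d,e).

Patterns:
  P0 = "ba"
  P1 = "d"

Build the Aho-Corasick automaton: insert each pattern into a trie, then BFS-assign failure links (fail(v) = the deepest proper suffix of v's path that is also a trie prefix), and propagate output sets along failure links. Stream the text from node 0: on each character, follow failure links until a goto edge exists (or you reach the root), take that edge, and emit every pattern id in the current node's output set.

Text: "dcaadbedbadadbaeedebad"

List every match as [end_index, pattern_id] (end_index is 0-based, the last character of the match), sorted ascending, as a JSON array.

Build:
Trie (insert patterns):
  n0 'ε': b→1 d→3
  n1 'b': a→2
  n2 'ba': ·  [P0 ends]
  n3 'd': ·  [P1 ends]

BFS fail/out derivation:
  n1('b'): parent n0 fail=0; on 'b' 0 → fail=0;  out ∅∪∅=∅
  n3('d'): parent n0 fail=0; on 'd' 0 → fail=0;  out {1}∪∅={1}
  n2('ba'): parent n1 fail=0; on 'a' 0 → fail=0;  out {0}∪∅={0}

Text stream:
[0] read 'd'  n0⇒n3  ** P1@[0:0]
[1] read 'c'  n3⇒n0 ·f
[2] read 'a'  n0⇒n0
[3] read 'a'  n0⇒n0
[4] read 'd'  n0⇒n3  ** P1@[4:4]
[5] read 'b'  n3⇒n1 ·f
[6] read 'e'  n1⇒n0 ·f
[7] read 'd'  n0⇒n3  ** P1@[7:7]
[8] read 'b'  n3⇒n1 ·f
[9] read 'a'  n1⇒n2  ** P0@[8:9]
[10] read 'd'  n2⇒n3 ·f  ** P1@[10:10]
[11] read 'a'  n3⇒n0 ·f
[12] read 'd'  n0⇒n3  ** P1@[12:12]
[13] read 'b'  n3⇒n1 ·f
[14] read 'a'  n1⇒n2  ** P0@[13:14]
[15] read 'e'  n2⇒n0 ·f
[16] read 'e'  n0⇒n0
[17] read 'd'  n0⇒n3  ** P1@[17:17]
[18] read 'e'  n3⇒n0 ·f
[19] read 'b'  n0⇒n1
[20] read 'a'  n1⇒n2  ** P0@[19:20]
[21] read 'd'  n2⇒n3 ·f  ** P1@[21:21]

Result: [[0,1],[4,1],[7,1],[9,0],[10,1],[12,1],[14,0],[17,1],[20,0],[21,1]]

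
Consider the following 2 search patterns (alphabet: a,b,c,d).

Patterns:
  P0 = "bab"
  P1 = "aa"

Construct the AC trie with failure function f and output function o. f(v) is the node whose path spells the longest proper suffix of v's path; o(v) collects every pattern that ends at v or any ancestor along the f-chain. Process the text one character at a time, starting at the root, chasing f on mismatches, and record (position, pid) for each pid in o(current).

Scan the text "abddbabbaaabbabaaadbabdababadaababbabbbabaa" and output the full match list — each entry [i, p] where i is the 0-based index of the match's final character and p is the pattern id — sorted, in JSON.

Build automaton:
Trie nodes:
  0='ε' goto a→4 b→1
  1='b' goto a→2
  2='ba' goto b→3
  3='bab' goto ·  ←P0
  4='a' goto a→5
  5='aa' goto ·  ←P1

Failure links (BFS by depth):
  n1('b'): parent n0 fail=0; on 'b' 0 → fail=0;  out ∅∪∅=∅
  n4('a'): parent n0 fail=0; on 'a' 0 → fail=0;  out ∅∪∅=∅
  n2('ba'): parent n1 fail=0; on 'a' 0 → fail=4;  out ∅∪∅=∅
  n5('aa'): parent n4 fail=0; on 'a' 0 → fail=4;  out {1}∪∅={1}
  n3('bab'): parent n2 fail=4; on 'b' 4→0 → fail=1;  out {0}∪∅={0}

Scan:
[0] read 'a'  n0⇒n4
[1] read 'b'  n4⇒n1 ·f
[2] read 'd'  n1⇒n0 ·f
[3] read 'd'  n0⇒n0
[4] read 'b'  n0⇒n1
[5] read 'a'  n1⇒n2
[6] read 'b'  n2⇒n3  → match P0@[4:6]
[7] read 'b'  n3⇒n1 ·f
[8] read 'a'  n1⇒n2
[9] read 'a'  n2⇒n5 ·f  → match P1@[8:9]
[10] read 'a'  n5⇒n5 ·f  → match P1@[9:10]
[11] read 'b'  n5⇒n1 ·f
[12] read 'b'  n1⇒n1 ·f
[13] read 'a'  n1⇒n2
[14] read 'b'  n2⇒n3  → match P0@[12:14]
[15] read 'a'  n3⇒n2 ·f
[16] read 'a'  n2⇒n5 ·f  → match P1@[15:16]
[17] read 'a'  n5⇒n5 ·f  → match P1@[16:17]
[18] read 'd'  n5⇒n0 ·f
[19] read 'b'  n0⇒n1
[20] read 'a'  n1⇒n2
[21] read 'b'  n2⇒n3  → match P0@[19:21]
[22] read 'd'  n3⇒n0 ·f
[23] read 'a'  n0⇒n4
[24] read 'b'  n4⇒n1 ·f
[25] read 'a'  n1⇒n2
[26] read 'b'  n2⇒n3  → match P0@[24:26]
[27] read 'a'  n3⇒n2 ·f
[28] read 'd'  n2⇒n0 ·f
[29] read 'a'  n0⇒n4
[30] read 'a'  n4⇒n5  → match P1@[29:30]
[31] read 'b'  n5⇒n1 ·f
[32] read 'a'  n1⇒n2
[33] read 'b'  n2⇒n3  → match P0@[31:33]
[34] read 'b'  n3⇒n1 ·f
[35] read 'a'  n1⇒n2
[36] read 'b'  n2⇒n3  → match P0@[34:36]
[37] read 'b'  n3⇒n1 ·f
[38] read 'b'  n1⇒n1 ·f
[39] read 'a'  n1⇒n2
[40] read 'b'  n2⇒n3  → match P0@[38:40]
[41] read 'a'  n3⇒n2 ·f
[42] read 'a'  n2⇒n5 ·f  → match P1@[41:42]

Matches: [[6,0],[9,1],[10,1],[14,0],[16,1],[17,1],[21,0],[26,0],[30,1],[33,0],[36,0],[40,0],[42,1]]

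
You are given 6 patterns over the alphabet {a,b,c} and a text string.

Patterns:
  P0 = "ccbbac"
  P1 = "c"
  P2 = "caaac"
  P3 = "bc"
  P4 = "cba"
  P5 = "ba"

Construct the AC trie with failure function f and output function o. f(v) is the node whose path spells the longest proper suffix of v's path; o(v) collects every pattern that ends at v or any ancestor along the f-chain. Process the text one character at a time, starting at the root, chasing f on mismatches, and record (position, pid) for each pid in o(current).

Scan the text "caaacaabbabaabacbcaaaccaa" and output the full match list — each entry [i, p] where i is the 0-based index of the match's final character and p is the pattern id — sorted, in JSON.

Construct AC machine:
Trie nodes:
  0='ε' goto b→11 c→1
  1='c' goto a→7 b→13 c→2  [P1 ends]
  2='cc' goto b→3
  3='ccb' goto b→4
  4='ccbb' goto a→5
  5='ccbba' goto c→6
  6='ccbbac' goto ·  [P0 ends]
  7='ca' goto a→8
  8='caa' goto a→9
  9='caaa' goto c→10
  10='caaac' goto ·  [P2 ends]
  11='b' goto a→15 c→12
  12='bc' goto ·  [P3 ends]
  13='cb' goto a→14
  14='cba' goto ·  [P4 ends]
  15='ba' goto ·  [P5 ends]

BFS fail/out derivation:
  n1('c'): parent n0 fail=0; on 'c' 0 → fail=0;  out {1}∪∅={1}
  n11('b'): parent n0 fail=0; on 'b' 0 → fail=0;  out ∅∪∅=∅
  n2('cc'): parent n1 fail=0; on 'c' 0 → fail=1;  out ∅∪{1}={1}
  n7('ca'): parent n1 fail=0; on 'a' 0 → fail=0;  out ∅∪∅=∅
  n12('bc'): parent n11 fail=0; on 'c' 0 → fail=1;  out {3}∪{1}={1,3}
  n13('cb'): parent n1 fail=0; on 'b' 0 → fail=11;  out ∅∪∅=∅
  n15('ba'): parent n11 fail=0; on 'a' 0 → fail=0;  out {5}∪∅={5}
  n3('ccb'): parent n2 fail=1; on 'b' 1 → fail=13;  out ∅∪∅=∅
  n8('caa'): parent n7 fail=0; on 'a' 0 → fail=0;  out ∅∪∅=∅
  n14('cba'): parent n13 fail=11; on 'a' 11 → fail=15;  out {4}∪{5}={4,5}
  n4('ccbb'): parent n3 fail=13; on 'b' 13→11→0 → fail=11;  out ∅∪∅=∅
  n9('caaa'): parent n8 fail=0; on 'a' 0 → fail=0;  out ∅∪∅=∅
  n5('ccbba'): parent n4 fail=11; on 'a' 11 → fail=15;  out ∅∪{5}={5}
  n10('caaac'): parent n9 fail=0; on 'c' 0 → fail=1;  out {2}∪{1}={1,2}
  n6('ccbbac'): parent n5 fail=15; on 'c' 15→0 → fail=1;  out {0}∪{1}={0,1}

Text stream:
pos 0 'c': at 1  emit P1@[0:0]
pos 1 'a': at 7
pos 2 'a': at 8
pos 3 'a': at 9
pos 4 'c': at 10  emit P1@[4:4],P2@[0:4]
pos 5 'a': at 7 (via fail)
pos 6 'a': at 8
pos 7 'b': at 11 (via fail)
pos 8 'b': at 11 (via fail)
pos 9 'a': at 15  emit P5@[8:9]
pos 10 'b': at 11 (via fail)
pos 11 'a': at 15  emit P5@[10:11]
pos 12 'a': at 0 (via fail)
pos 13 'b': at 11
pos 14 'a': at 15  emit P5@[13:14]
pos 15 'c': at 1 (via fail)  emit P1@[15:15]
pos 16 'b': at 13
pos 17 'c': at 12 (via fail)  emit P1@[17:17],P3@[16:17]
pos 18 'a': at 7 (via fail)
pos 19 'a': at 8
pos 20 'a': at 9
pos 21 'c': at 10  emit P1@[21:21],P2@[17:21]
pos 22 'c': at 2 (via fail)  emit P1@[22:22]
pos 23 'a': at 7 (via fail)
pos 24 'a': at 8

All matches (sorted): [[0,1],[4,1],[4,2],[9,5],[11,5],[14,5],[15,1],[17,1],[17,3],[21,1],[21,2],[22,1]]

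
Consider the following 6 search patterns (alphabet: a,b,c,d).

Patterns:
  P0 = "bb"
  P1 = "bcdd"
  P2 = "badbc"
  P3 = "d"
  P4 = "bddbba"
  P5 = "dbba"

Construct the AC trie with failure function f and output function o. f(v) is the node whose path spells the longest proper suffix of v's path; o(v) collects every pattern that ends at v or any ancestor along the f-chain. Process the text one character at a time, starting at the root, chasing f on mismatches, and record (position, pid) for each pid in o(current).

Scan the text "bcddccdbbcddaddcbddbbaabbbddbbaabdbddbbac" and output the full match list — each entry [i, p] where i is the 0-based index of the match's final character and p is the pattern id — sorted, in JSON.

Construct AC machine:
Trie (insert patterns):
  n0 'ε': b→1 d→10
  n1 'b': a→6 b→2 c→3 d→11
  n2 'bb': ·  [P0 ends]
  n3 'bc': d→4
  n4 'bcd': d→5
  n5 'bcdd': ·  [P1 ends]
  n6 'ba': d→7
  n7 'bad': b→8
  n8 'badb': c→9
  n9 'badbc': ·  [P2 ends]
  n10 'd': b→16  [P3 ends]
  n11 'bd': d→12
  n12 'bdd': b→13
  n13 'bddb': b→14
  n14 'bddbb': a→15
  n15 'bddbba': ·  [P4 ends]
  n16 'db': b→17
  n17 'dbb': a→18
  n18 'dbba': ·  [P5 ends]

Failure links (BFS by depth):
  n1('b'): parent n0 fail=0; on 'b' 0 → fail=0;  out ∅∪∅=∅
  n10('d'): parent n0 fail=0; on 'd' 0 → fail=0;  out {3}∪∅={3}
  n2('bb'): parent n1 fail=0; on 'b' 0 → fail=1;  out {0}∪∅={0}
  n3('bc'): parent n1 fail=0; on 'c' 0 → fail=0;  out ∅∪∅=∅
  n6('ba'): parent n1 fail=0; on 'a' 0 → fail=0;  out ∅∪∅=∅
  n11('bd'): parent n1 fail=0; on 'd' 0 → fail=10;  out ∅∪{3}={3}
  n16('db'): parent n10 fail=0; on 'b' 0 → fail=1;  out ∅∪∅=∅
  n4('bcd'): parent n3 fail=0; on 'd' 0 → fail=10;  out ∅∪{3}={3}
  n7('bad'): parent n6 fail=0; on 'd' 0 → fail=10;  out ∅∪{3}={3}
  n12('bdd'): parent n11 fail=10; on 'd' 10→0 → fail=10;  out ∅∪{3}={3}
  n17('dbb'): parent n16 fail=1; on 'b' 1 → fail=2;  out ∅∪{0}={0}
  n5('bcdd'): parent n4 fail=10; on 'd' 10→0 → fail=10;  out {1}∪{3}={1,3}
  n8('badb'): parent n7 fail=10; on 'b' 10 → fail=16;  out ∅∪∅=∅
  n13('bddb'): parent n12 fail=10; on 'b' 10 → fail=16;  out ∅∪∅=∅
  n18('dbba'): parent n17 fail=2; on 'a' 2→1 → fail=6;  out {5}∪∅={5}
  n9('badbc'): parent n8 fail=16; on 'c' 16→1 → fail=3;  out {2}∪∅={2}
  n14('bddbb'): parent n13 fail=16; on 'b' 16 → fail=17;  out ∅∪{0}={0}
  n15('bddbba'): parent n14 fail=17; on 'a' 17 → fail=18;  out {4}∪{5}={4,5}

Scan:
i=0 'b': node 0→1
i=1 'c': node 1→3
i=2 'd': node 3→4  emit P3@[2:2]
i=3 'd': node 4→5  emit P1@[0:3],P3@[3:3]
i=4 'c': node 5→0 (via fail)
i=5 'c': node 0→0
i=6 'd': node 0→10  emit P3@[6:6]
i=7 'b': node 10→16
i=8 'b': node 16→17  emit P0@[7:8]
i=9 'c': node 17→3 (via fail)
i=10 'd': node 3→4  emit P3@[10:10]
i=11 'd': node 4→5  emit P1@[8:11],P3@[11:11]
i=12 'a': node 5→0 (via fail)
i=13 'd': node 0→10  emit P3@[13:13]
i=14 'd': node 10→10 (via fail)  emit P3@[14:14]
i=15 'c': node 10→0 (via fail)
i=16 'b': node 0→1
i=17 'd': node 1→11  emit P3@[17:17]
i=18 'd': node 11→12  emit P3@[18:18]
i=19 'b': node 12→13
i=20 'b': node 13→14  emit P0@[19:20]
i=21 'a': node 14→15  emit P4@[16:21],P5@[18:21]
i=22 'a': node 15→0 (via fail)
i=23 'b': node 0→1
i=24 'b': node 1→2  emit P0@[23:24]
i=25 'b': node 2→2 (via fail)  emit P0@[24:25]
i=26 'd': node 2→11 (via fail)  emit P3@[26:26]
i=27 'd': node 11→12  emit P3@[27:27]
i=28 'b': node 12→13
i=29 'b': node 13→14  emit P0@[28:29]
i=30 'a': node 14→15  emit P4@[25:30],P5@[27:30]
i=31 'a': node 15→0 (via fail)
i=32 'b': node 0→1
i=33 'd': node 1→11  emit P3@[33:33]
i=34 'b': node 11→16 (via fail)
i=35 'd': node 16→11 (via fail)  emit P3@[35:35]
i=36 'd': node 11→12  emit P3@[36:36]
i=37 'b': node 12→13
i=38 'b': node 13→14  emit P0@[37:38]
i=39 'a': node 14→15  emit P4@[34:39],P5@[36:39]
i=40 'c': node 15→0 (via fail)

Result: [[2,3],[3,1],[3,3],[6,3],[8,0],[10,3],[11,1],[11,3],[13,3],[14,3],[17,3],[18,3],[20,0],[21,4],[21,5],[24,0],[25,0],[26,3],[27,3],[29,0],[30,4],[30,5],[33,3],[35,3],[36,3],[38,0],[39,4],[39,5]]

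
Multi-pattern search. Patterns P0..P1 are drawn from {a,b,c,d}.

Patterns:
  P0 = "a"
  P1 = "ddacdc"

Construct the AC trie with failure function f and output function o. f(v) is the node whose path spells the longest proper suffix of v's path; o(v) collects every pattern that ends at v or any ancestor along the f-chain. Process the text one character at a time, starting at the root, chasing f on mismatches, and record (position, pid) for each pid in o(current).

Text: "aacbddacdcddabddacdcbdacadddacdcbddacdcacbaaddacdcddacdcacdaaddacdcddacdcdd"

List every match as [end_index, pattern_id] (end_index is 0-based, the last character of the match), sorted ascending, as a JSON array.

Build:
Trie nodes:
  0='ε' goto a→1 d→2
  1='a' goto ·  ←P0
  2='d' goto d→3
  3='dd' goto a→4
  4='dda' goto c→5
  5='ddac' goto d→6
  6='ddacd' goto c→7
  7='ddacdc' goto ·  ←P1

Failure links (BFS by depth):
  n1('a'): parent n0 fail=0; on 'a' 0 → fail=0;  out {0}∪∅={0}
  n2('d'): parent n0 fail=0; on 'd' 0 → fail=0;  out ∅∪∅=∅
  n3('dd'): parent n2 fail=0; on 'd' 0 → fail=2;  out ∅∪∅=∅
  n4('dda'): parent n3 fail=2; on 'a' 2→0 → fail=1;  out ∅∪{0}={0}
  n5('ddac'): parent n4 fail=1; on 'c' 1→0 → fail=0;  out ∅∪∅=∅
  n6('ddacd'): parent n5 fail=0; on 'd' 0 → fail=2;  out ∅∪∅=∅
  n7('ddacdc'): parent n6 fail=2; on 'c' 2→0 → fail=0;  out {1}∪∅={1}

Scan:
pos 0 'a': at 1  ** P0@[0:0]
pos 1 'a': at 1 (fail-walked)  ** P0@[1:1]
pos 2 'c': at 0 (fail-walked)
pos 3 'b': at 0
pos 4 'd': at 2
pos 5 'd': at 3
pos 6 'a': at 4  ** P0@[6:6]
pos 7 'c': at 5
pos 8 'd': at 6
pos 9 'c': at 7  ** P1@[4:9]
pos 10 'd': at 2 (fail-walked)
pos 11 'd': at 3
pos 12 'a': at 4  ** P0@[12:12]
pos 13 'b': at 0 (fail-walked)
pos 14 'd': at 2
pos 15 'd': at 3
pos 16 'a': at 4  ** P0@[16:16]
pos 17 'c': at 5
pos 18 'd': at 6
pos 19 'c': at 7  ** P1@[14:19]
pos 20 'b': at 0 (fail-walked)
pos 21 'd': at 2
pos 22 'a': at 1 (fail-walked)  ** P0@[22:22]
pos 23 'c': at 0 (fail-walked)
pos 24 'a': at 1  ** P0@[24:24]
pos 25 'd': at 2 (fail-walked)
pos 26 'd': at 3
pos 27 'd': at 3 (fail-walked)
pos 28 'a': at 4  ** P0@[28:28]
pos 29 'c': at 5
pos 30 'd': at 6
pos 31 'c': at 7  ** P1@[26:31]
pos 32 'b': at 0 (fail-walked)
pos 33 'd': at 2
pos 34 'd': at 3
pos 35 'a': at 4  ** P0@[35:35]
pos 36 'c': at 5
pos 37 'd': at 6
pos 38 'c': at 7  ** P1@[33:38]
pos 39 'a': at 1 (fail-walked)  ** P0@[39:39]
pos 40 'c': at 0 (fail-walked)
pos 41 'b': at 0
pos 42 'a': at 1  ** P0@[42:42]
pos 43 'a': at 1 (fail-walked)  ** P0@[43:43]
pos 44 'd': at 2 (fail-walked)
pos 45 'd': at 3
pos 46 'a': at 4  ** P0@[46:46]
pos 47 'c': at 5
pos 48 'd': at 6
pos 49 'c': at 7  ** P1@[44:49]
pos 50 'd': at 2 (fail-walked)
pos 51 'd': at 3
pos 52 'a': at 4  ** P0@[52:52]
pos 53 'c': at 5
pos 54 'd': at 6
pos 55 'c': at 7  ** P1@[50:55]
pos 56 'a': at 1 (fail-walked)  ** P0@[56:56]
pos 57 'c': at 0 (fail-walked)
pos 58 'd': at 2
pos 59 'a': at 1 (fail-walked)  ** P0@[59:59]
pos 60 'a': at 1 (fail-walked)  ** P0@[60:60]
pos 61 'd': at 2 (fail-walked)
pos 62 'd': at 3
pos 63 'a': at 4  ** P0@[63:63]
pos 64 'c': at 5
pos 65 'd': at 6
pos 66 'c': at 7  ** P1@[61:66]
pos 67 'd': at 2 (fail-walked)
pos 68 'd': at 3
pos 69 'a': at 4  ** P0@[69:69]
pos 70 'c': at 5
pos 71 'd': at 6
pos 72 'c': at 7  ** P1@[67:72]
pos 73 'd': at 2 (fail-walked)
pos 74 'd': at 3

All matches (sorted): [[0,0],[1,0],[6,0],[9,1],[12,0],[16,0],[19,1],[22,0],[24,0],[28,0],[31,1],[35,0],[38,1],[39,0],[42,0],[43,0],[46,0],[49,1],[52,0],[55,1],[56,0],[59,0],[60,0],[63,0],[66,1],[69,0],[72,1]]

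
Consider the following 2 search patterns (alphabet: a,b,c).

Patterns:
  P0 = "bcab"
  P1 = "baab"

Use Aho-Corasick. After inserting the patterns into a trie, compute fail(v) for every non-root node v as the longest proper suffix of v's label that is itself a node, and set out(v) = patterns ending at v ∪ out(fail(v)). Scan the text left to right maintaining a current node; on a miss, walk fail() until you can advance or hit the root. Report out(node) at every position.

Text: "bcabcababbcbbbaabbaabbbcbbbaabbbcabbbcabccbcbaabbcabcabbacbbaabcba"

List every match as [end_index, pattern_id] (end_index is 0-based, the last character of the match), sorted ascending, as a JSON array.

Build:
Trie nodes:
  0='ε' goto b→1
  1='b' goto a→5 c→2
  2='bc' goto a→3
  3='bca' goto b→4
  4='bcab' goto ·  ←P0
  5='ba' goto a→6
  6='baa' goto b→7
  7='baab' goto ·  ←P1

Failure links (BFS by depth):
  n1('b'): parent n0 fail=0; on 'b' 0 → fail=0;  out ∅∪∅=∅
  n2('bc'): parent n1 fail=0; on 'c' 0 → fail=0;  out ∅∪∅=∅
  n5('ba'): parent n1 fail=0; on 'a' 0 → fail=0;  out ∅∪∅=∅
  n3('bca'): parent n2 fail=0; on 'a' 0 → fail=0;  out ∅∪∅=∅
  n6('baa'): parent n5 fail=0; on 'a' 0 → fail=0;  out ∅∪∅=∅
  n4('bcab'): parent n3 fail=0; on 'b' 0 → fail=1;  out {0}∪∅={0}
  n7('baab'): parent n6 fail=0; on 'b' 0 → fail=1;  out {1}∪∅={1}

Text stream:
[0] read 'b'  n0⇒n1
[1] read 'c'  n1⇒n2
[2] read 'a'  n2⇒n3
[3] read 'b'  n3⇒n4  ** P0@[0:3]
[4] read 'c'  n4⇒n2 (via fail)
[5] read 'a'  n2⇒n3
[6] read 'b'  n3⇒n4  ** P0@[3:6]
[7] read 'a'  n4⇒n5 (via fail)
[8] read 'b'  n5⇒n1 (via fail)
[9] read 'b'  n1⇒n1 (via fail)
[10] read 'c'  n1⇒n2
[11] read 'b'  n2⇒n1 (via fail)
[12] read 'b'  n1⇒n1 (via fail)
[13] read 'b'  n1⇒n1 (via fail)
[14] read 'a'  n1⇒n5
[15] read 'a'  n5⇒n6
[16] read 'b'  n6⇒n7  ** P1@[13:16]
[17] read 'b'  n7⇒n1 (via fail)
[18] read 'a'  n1⇒n5
[19] read 'a'  n5⇒n6
[20] read 'b'  n6⇒n7  ** P1@[17:20]
[21] read 'b'  n7⇒n1 (via fail)
[22] read 'b'  n1⇒n1 (via fail)
[23] read 'c'  n1⇒n2
[24] read 'b'  n2⇒n1 (via fail)
[25] read 'b'  n1⇒n1 (via fail)
[26] read 'b'  n1⇒n1 (via fail)
[27] read 'a'  n1⇒n5
[28] read 'a'  n5⇒n6
[29] read 'b'  n6⇒n7  ** P1@[26:29]
[30] read 'b'  n7⇒n1 (via fail)
[31] read 'b'  n1⇒n1 (via fail)
[32] read 'c'  n1⇒n2
[33] read 'a'  n2⇒n3
[34] read 'b'  n3⇒n4  ** P0@[31:34]
[35] read 'b'  n4⇒n1 (via fail)
[36] read 'b'  n1⇒n1 (via fail)
[37] read 'c'  n1⇒n2
[38] read 'a'  n2⇒n3
[39] read 'b'  n3⇒n4  ** P0@[36:39]
[40] read 'c'  n4⇒n2 (via fail)
[41] read 'c'  n2⇒n0 (via fail)
[42] read 'b'  n0⇒n1
[43] read 'c'  n1⇒n2
[44] read 'b'  n2⇒n1 (via fail)
[45] read 'a'  n1⇒n5
[46] read 'a'  n5⇒n6
[47] read 'b'  n6⇒n7  ** P1@[44:47]
[48] read 'b'  n7⇒n1 (via fail)
[49] read 'c'  n1⇒n2
[50] read 'a'  n2⇒n3
[51] read 'b'  n3⇒n4  ** P0@[48:51]
[52] read 'c'  n4⇒n2 (via fail)
[53] read 'a'  n2⇒n3
[54] read 'b'  n3⇒n4  ** P0@[51:54]
[55] read 'b'  n4⇒n1 (via fail)
[56] read 'a'  n1⇒n5
[57] read 'c'  n5⇒n0 (via fail)
[58] read 'b'  n0⇒n1
[59] read 'b'  n1⇒n1 (via fail)
[60] read 'a'  n1⇒n5
[61] read 'a'  n5⇒n6
[62] read 'b'  n6⇒n7  ** P1@[59:62]
[63] read 'c'  n7⇒n2 (via fail)
[64] read 'b'  n2⇒n1 (via fail)
[65] read 'a'  n1⇒n5

Matches: [[3,0],[6,0],[16,1],[20,1],[29,1],[34,0],[39,0],[47,1],[51,0],[54,0],[62,1]]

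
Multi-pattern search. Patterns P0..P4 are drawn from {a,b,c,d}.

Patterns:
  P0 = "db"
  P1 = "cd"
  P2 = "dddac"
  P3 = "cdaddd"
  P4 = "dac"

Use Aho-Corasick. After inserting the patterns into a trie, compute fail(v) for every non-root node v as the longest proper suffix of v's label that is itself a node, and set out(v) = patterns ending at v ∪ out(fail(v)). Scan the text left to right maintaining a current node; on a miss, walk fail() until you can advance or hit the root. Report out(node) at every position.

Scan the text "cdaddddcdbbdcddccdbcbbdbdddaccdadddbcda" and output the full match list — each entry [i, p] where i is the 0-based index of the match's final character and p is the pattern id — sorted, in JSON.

Build automaton:
Trie (insert patterns):
  n0 'ε': c→3 d→1
  n1 'd': a→13 b→2 d→5
  n2 'db': ·  [P0 ends]
  n3 'c': d→4
  n4 'cd': a→9  [P1 ends]
  n5 'dd': d→6
  n6 'ddd': a→7
  n7 'ddda': c→8
  n8 'dddac': ·  [P2 ends]
  n9 'cda': d→10
  n10 'cdad': d→11
  n11 'cdadd': d→12
  n12 'cdaddd': ·  [P3 ends]
  n13 'da': c→14
  n14 'dac': ·  [P4 ends]

Failure links (BFS by depth):
  fail(1) 'd': from fail(0)=0 chase 'd': 0 ⇒ 0;  out=∅∪out(0)=∅
  fail(3) 'c': from fail(0)=0 chase 'c': 0 ⇒ 0;  out=∅∪out(0)=∅
  fail(2) 'db': from fail(1)=0 chase 'b': 0 ⇒ 0;  out={0}∪out(0)={0}
  fail(4) 'cd': from fail(3)=0 chase 'd': 0 ⇒ 1;  out={1}∪out(1)={1}
  fail(5) 'dd': from fail(1)=0 chase 'd': 0 ⇒ 1;  out=∅∪out(1)=∅
  fail(13) 'da': from fail(1)=0 chase 'a': 0 ⇒ 0;  out=∅∪out(0)=∅
  fail(6) 'ddd': from fail(5)=1 chase 'd': 1 ⇒ 5;  out=∅∪out(5)=∅
  fail(9) 'cda': from fail(4)=1 chase 'a': 1 ⇒ 13;  out=∅∪out(13)=∅
  fail(14) 'dac': from fail(13)=0 chase 'c': 0 ⇒ 3;  out={4}∪out(3)={4}
  fail(7) 'ddda': from fail(6)=5 chase 'a': 5→1 ⇒ 13;  out=∅∪out(13)=∅
  fail(10) 'cdad': from fail(9)=13 chase 'd': 13→0 ⇒ 1;  out=∅∪out(1)=∅
  fail(8) 'dddac': from fail(7)=13 chase 'c': 13 ⇒ 14;  out={2}∪out(14)={2,4}
  fail(11) 'cdadd': from fail(10)=1 chase 'd': 1 ⇒ 5;  out=∅∪out(5)=∅
  fail(12) 'cdaddd': from fail(11)=5 chase 'd': 5 ⇒ 6;  out={3}∪out(6)={3}

Scan:
pos 0 'c': at 3
pos 1 'd': at 4  emit P1@[0:1]
pos 2 'a': at 9
pos 3 'd': at 10
pos 4 'd': at 11
pos 5 'd': at 12  emit P3@[0:5]
pos 6 'd': at 6 (via fail)
pos 7 'c': at 3 (via fail)
pos 8 'd': at 4  emit P1@[7:8]
pos 9 'b': at 2 (via fail)  emit P0@[8:9]
pos 10 'b': at 0 (via fail)
pos 11 'd': at 1
pos 12 'c': at 3 (via fail)
pos 13 'd': at 4  emit P1@[12:13]
pos 14 'd': at 5 (via fail)
pos 15 'c': at 3 (via fail)
pos 16 'c': at 3 (via fail)
pos 17 'd': at 4  emit P1@[16:17]
pos 18 'b': at 2 (via fail)  emit P0@[17:18]
pos 19 'c': at 3 (via fail)
pos 20 'b': at 0 (via fail)
pos 21 'b': at 0
pos 22 'd': at 1
pos 23 'b': at 2  emit P0@[22:23]
pos 24 'd': at 1 (via fail)
pos 25 'd': at 5
pos 26 'd': at 6
pos 27 'a': at 7
pos 28 'c': at 8  emit P2@[24:28],P4@[26:28]
pos 29 'c': at 3 (via fail)
pos 30 'd': at 4  emit P1@[29:30]
pos 31 'a': at 9
pos 32 'd': at 10
pos 33 'd': at 11
pos 34 'd': at 12  emit P3@[29:34]
pos 35 'b': at 2 (via fail)  emit P0@[34:35]
pos 36 'c': at 3 (via fail)
pos 37 'd': at 4  emit P1@[36:37]
pos 38 'a': at 9

Matches: [[1,1],[5,3],[8,1],[9,0],[13,1],[17,1],[18,0],[23,0],[28,2],[28,4],[30,1],[34,3],[35,0],[37,1]]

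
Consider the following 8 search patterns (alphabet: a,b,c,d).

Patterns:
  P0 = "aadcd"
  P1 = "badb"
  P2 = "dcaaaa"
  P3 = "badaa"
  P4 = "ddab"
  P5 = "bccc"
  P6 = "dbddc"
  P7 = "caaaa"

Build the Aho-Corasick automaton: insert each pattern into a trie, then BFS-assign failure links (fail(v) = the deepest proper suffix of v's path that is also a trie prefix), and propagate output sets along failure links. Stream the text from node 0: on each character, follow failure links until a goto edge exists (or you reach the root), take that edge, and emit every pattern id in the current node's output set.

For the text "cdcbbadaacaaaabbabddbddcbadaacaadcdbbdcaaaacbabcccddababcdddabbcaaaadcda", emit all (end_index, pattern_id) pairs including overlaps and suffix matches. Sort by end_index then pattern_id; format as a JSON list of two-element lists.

Build:
Trie (insert patterns):
  0='ε' goto a→1 b→6 c→28 d→10
  1='a' goto a→2
  2='aa' goto d→3
  3='aad' goto c→4
  4='aadc' goto d→5
  5='aadcd' goto ·  [P0 ends]
  6='b' goto a→7 c→21
  7='ba' goto d→8
  8='bad' goto a→16 b→9
  9='badb' goto ·  [P1 ends]
  10='d' goto b→24 c→11 d→18
  11='dc' goto a→12
  12='dca' goto a→13
  13='dcaa' goto a→14
  14='dcaaa' goto a→15
  15='dcaaaa' goto ·  [P2 ends]
  16='bada' goto a→17
  17='badaa' goto ·  [P3 ends]
  18='dd' goto a→19
  19='dda' goto b→20
  20='ddab' goto ·  [P4 ends]
  21='bc' goto c→22
  22='bcc' goto c→23
  23='bccc' goto ·  [P5 ends]
  24='db' goto d→25
  25='dbd' goto d→26
  26='dbdd' goto c→27
  27='dbddc' goto ·  [P6 ends]
  28='c' goto a→29
  29='ca' goto a→30
  30='caa' goto a→31
  31='caaa' goto a→32
  32='caaaa' goto ·  [P7 ends]

BFS fail/out derivation:
  fail(1) 'a': from fail(0)=0 chase 'a': 0 ⇒ 0;  out=∅∪out(0)=∅
  fail(6) 'b': from fail(0)=0 chase 'b': 0 ⇒ 0;  out=∅∪out(0)=∅
  fail(10) 'd': from fail(0)=0 chase 'd': 0 ⇒ 0;  out=∅∪out(0)=∅
  fail(28) 'c': from fail(0)=0 chase 'c': 0 ⇒ 0;  out=∅∪out(0)=∅
  fail(2) 'aa': from fail(1)=0 chase 'a': 0 ⇒ 1;  out=∅∪out(1)=∅
  fail(7) 'ba': from fail(6)=0 chase 'a': 0 ⇒ 1;  out=∅∪out(1)=∅
  fail(11) 'dc': from fail(10)=0 chase 'c': 0 ⇒ 28;  out=∅∪out(28)=∅
  fail(18) 'dd': from fail(10)=0 chase 'd': 0 ⇒ 10;  out=∅∪out(10)=∅
  fail(21) 'bc': from fail(6)=0 chase 'c': 0 ⇒ 28;  out=∅∪out(28)=∅
  fail(24) 'db': from fail(10)=0 chase 'b': 0 ⇒ 6;  out=∅∪out(6)=∅
  fail(29) 'ca': from fail(28)=0 chase 'a': 0 ⇒ 1;  out=∅∪out(1)=∅
  fail(3) 'aad': from fail(2)=1 chase 'd': 1→0 ⇒ 10;  out=∅∪out(10)=∅
  fail(8) 'bad': from fail(7)=1 chase 'd': 1→0 ⇒ 10;  out=∅∪out(10)=∅
  fail(12) 'dca': from fail(11)=28 chase 'a': 28 ⇒ 29;  out=∅∪out(29)=∅
  fail(19) 'dda': from fail(18)=10 chase 'a': 10→0 ⇒ 1;  out=∅∪out(1)=∅
  fail(22) 'bcc': from fail(21)=28 chase 'c': 28→0 ⇒ 28;  out=∅∪out(28)=∅
  fail(25) 'dbd': from fail(24)=6 chase 'd': 6→0 ⇒ 10;  out=∅∪out(10)=∅
  fail(30) 'caa': from fail(29)=1 chase 'a': 1 ⇒ 2;  out=∅∪out(2)=∅
  fail(4) 'aadc': from fail(3)=10 chase 'c': 10 ⇒ 11;  out=∅∪out(11)=∅
  fail(9) 'badb': from fail(8)=10 chase 'b': 10 ⇒ 24;  out={1}∪out(24)={1}
  fail(13) 'dcaa': from fail(12)=29 chase 'a': 29 ⇒ 30;  out=∅∪out(30)=∅
  fail(16) 'bada': from fail(8)=10 chase 'a': 10→0 ⇒ 1;  out=∅∪out(1)=∅
  fail(20) 'ddab': from fail(19)=1 chase 'b': 1→0 ⇒ 6;  out={4}∪out(6)={4}
  fail(23) 'bccc': from fail(22)=28 chase 'c': 28→0 ⇒ 28;  out={5}∪out(28)={5}
  fail(26) 'dbdd': from fail(25)=10 chase 'd': 10 ⇒ 18;  out=∅∪out(18)=∅
  fail(31) 'caaa': from fail(30)=2 chase 'a': 2→1 ⇒ 2;  out=∅∪out(2)=∅
  fail(5) 'aadcd': from fail(4)=11 chase 'd': 11→28→0 ⇒ 10;  out={0}∪out(10)={0}
  fail(14) 'dcaaa': from fail(13)=30 chase 'a': 30 ⇒ 31;  out=∅∪out(31)=∅
  fail(17) 'badaa': from fail(16)=1 chase 'a': 1 ⇒ 2;  out={3}∪out(2)={3}
  fail(27) 'dbddc': from fail(26)=18 chase 'c': 18→10 ⇒ 11;  out={6}∪out(11)={6}
  fail(32) 'caaaa': from fail(31)=2 chase 'a': 2→1 ⇒ 2;  out={7}∪out(2)={7}
  fail(15) 'dcaaaa': from fail(14)=31 chase 'a': 31 ⇒ 32;  out={2}∪out(32)={2,7}

Text stream:
[0] read 'c'  n0⇒n28
[1] read 'd'  n28⇒n10 ·f
[2] read 'c'  n10⇒n11
[3] read 'b'  n11⇒n6 ·f
[4] read 'b'  n6⇒n6 ·f
[5] read 'a'  n6⇒n7
[6] read 'd'  n7⇒n8
[7] read 'a'  n8⇒n16
[8] read 'a'  n16⇒n17  ** P3@[4:8]
[9] read 'c'  n17⇒n28 ·f
[10] read 'a'  n28⇒n29
[11] read 'a'  n29⇒n30
[12] read 'a'  n30⇒n31
[13] read 'a'  n31⇒n32  ** P7@[9:13]
[14] read 'b'  n32⇒n6 ·f
[15] read 'b'  n6⇒n6 ·f
[16] read 'a'  n6⇒n7
[17] read 'b'  n7⇒n6 ·f
[18] read 'd'  n6⇒n10 ·f
[19] read 'd'  n10⇒n18
[20] read 'b'  n18⇒n24 ·f
[21] read 'd'  n24⇒n25
[22] read 'd'  n25⇒n26
[23] read 'c'  n26⇒n27  ** P6@[19:23]
[24] read 'b'  n27⇒n6 ·f
[25] read 'a'  n6⇒n7
[26] read 'd'  n7⇒n8
[27] read 'a'  n8⇒n16
[28] read 'a'  n16⇒n17  ** P3@[24:28]
[29] read 'c'  n17⇒n28 ·f
[30] read 'a'  n28⇒n29
[31] read 'a'  n29⇒n30
[32] read 'd'  n30⇒n3 ·f
[33] read 'c'  n3⇒n4
[34] read 'd'  n4⇒n5  ** P0@[30:34]
[35] read 'b'  n5⇒n24 ·f
[36] read 'b'  n24⇒n6 ·f
[37] read 'd'  n6⇒n10 ·f
[38] read 'c'  n10⇒n11
[39] read 'a'  n11⇒n12
[40] read 'a'  n12⇒n13
[41] read 'a'  n13⇒n14
[42] read 'a'  n14⇒n15  ** P2@[37:42],P7@[38:42]
[43] read 'c'  n15⇒n28 ·f
[44] read 'b'  n28⇒n6 ·f
[45] read 'a'  n6⇒n7
[46] read 'b'  n7⇒n6 ·f
[47] read 'c'  n6⇒n21
[48] read 'c'  n21⇒n22
[49] read 'c'  n22⇒n23  ** P5@[46:49]
[50] read 'd'  n23⇒n10 ·f
[51] read 'd'  n10⇒n18
[52] read 'a'  n18⇒n19
[53] read 'b'  n19⇒n20  ** P4@[50:53]
[54] read 'a'  n20⇒n7 ·f
[55] read 'b'  n7⇒n6 ·f
[56] read 'c'  n6⇒n21
[57] read 'd'  n21⇒n10 ·f
[58] read 'd'  n10⇒n18
[59] read 'd'  n18⇒n18 ·f
[60] read 'a'  n18⇒n19
[61] read 'b'  n19⇒n20  ** P4@[58:61]
[62] read 'b'  n20⇒n6 ·f
[63] read 'c'  n6⇒n21
[64] read 'a'  n21⇒n29 ·f
[65] read 'a'  n29⇒n30
[66] read 'a'  n30⇒n31
[67] read 'a'  n31⇒n32  ** P7@[63:67]
[68] read 'd'  n32⇒n3 ·f
[69] read 'c'  n3⇒n4
[70] read 'd'  n4⇒n5  ** P0@[66:70]
[71] read 'a'  n5⇒n1 ·f

Result: [[8,3],[13,7],[23,6],[28,3],[34,0],[42,2],[42,7],[49,5],[53,4],[61,4],[67,7],[70,0]]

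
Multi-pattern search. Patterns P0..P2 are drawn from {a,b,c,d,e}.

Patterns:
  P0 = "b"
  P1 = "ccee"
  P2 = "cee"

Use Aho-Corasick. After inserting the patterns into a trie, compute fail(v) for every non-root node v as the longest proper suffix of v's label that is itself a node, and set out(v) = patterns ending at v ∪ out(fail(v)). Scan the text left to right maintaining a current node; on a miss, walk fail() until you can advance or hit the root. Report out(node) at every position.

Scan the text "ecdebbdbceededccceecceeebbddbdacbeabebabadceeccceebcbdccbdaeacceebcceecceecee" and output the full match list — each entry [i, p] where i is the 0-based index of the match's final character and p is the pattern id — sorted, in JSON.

Construct AC machine:
Trie nodes:
  n0 'ε': b→1 c→2
  n1 'b': ·  ←P0
  n2 'c': c→3 e→6
  n3 'cc': e→4
  n4 'cce': e→5
  n5 'ccee': ·  ←P1
  n6 'ce': e→7
  n7 'cee': ·  ←P2

Failure links (BFS by depth):
  n1('b'): parent n0 fail=0; on 'b' 0 → fail=0;  out {0}∪∅={0}
  n2('c'): parent n0 fail=0; on 'c' 0 → fail=0;  out ∅∪∅=∅
  n3('cc'): parent n2 fail=0; on 'c' 0 → fail=2;  out ∅∪∅=∅
  n6('ce'): parent n2 fail=0; on 'e' 0 → fail=0;  out ∅∪∅=∅
  n4('cce'): parent n3 fail=2; on 'e' 2 → fail=6;  out ∅∪∅=∅
  n7('cee'): parent n6 fail=0; on 'e' 0 → fail=0;  out {2}∪∅={2}
  n5('ccee'): parent n4 fail=6; on 'e' 6 → fail=7;  out {1}∪{2}={1,2}

Text stream:
pos 0 'e': at 0
pos 1 'c': at 2
pos 2 'd': at 0 (via fail)
pos 3 'e': at 0
pos 4 'b': at 1  ** P0@[4:4]
pos 5 'b': at 1 (via fail)  ** P0@[5:5]
pos 6 'd': at 0 (via fail)
pos 7 'b': at 1  ** P0@[7:7]
pos 8 'c': at 2 (via fail)
pos 9 'e': at 6
pos 10 'e': at 7  ** P2@[8:10]
pos 11 'd': at 0 (via fail)
pos 12 'e': at 0
pos 13 'd': at 0
pos 14 'c': at 2
pos 15 'c': at 3
pos 16 'c': at 3 (via fail)
pos 17 'e': at 4
pos 18 'e': at 5  ** P1@[15:18],P2@[16:18]
pos 19 'c': at 2 (via fail)
pos 20 'c': at 3
pos 21 'e': at 4
pos 22 'e': at 5  ** P1@[19:22],P2@[20:22]
pos 23 'e': at 0 (via fail)
pos 24 'b': at 1  ** P0@[24:24]
pos 25 'b': at 1 (via fail)  ** P0@[25:25]
pos 26 'd': at 0 (via fail)
pos 27 'd': at 0
pos 28 'b': at 1  ** P0@[28:28]
pos 29 'd': at 0 (via fail)
pos 30 'a': at 0
pos 31 'c': at 2
pos 32 'b': at 1 (via fail)  ** P0@[32:32]
pos 33 'e': at 0 (via fail)
pos 34 'a': at 0
pos 35 'b': at 1  ** P0@[35:35]
pos 36 'e': at 0 (via fail)
pos 37 'b': at 1  ** P0@[37:37]
pos 38 'a': at 0 (via fail)
pos 39 'b': at 1  ** P0@[39:39]
pos 40 'a': at 0 (via fail)
pos 41 'd': at 0
pos 42 'c': at 2
pos 43 'e': at 6
pos 44 'e': at 7  ** P2@[42:44]
pos 45 'c': at 2 (via fail)
pos 46 'c': at 3
pos 47 'c': at 3 (via fail)
pos 48 'e': at 4
pos 49 'e': at 5  ** P1@[46:49],P2@[47:49]
pos 50 'b': at 1 (via fail)  ** P0@[50:50]
pos 51 'c': at 2 (via fail)
pos 52 'b': at 1 (via fail)  ** P0@[52:52]
pos 53 'd': at 0 (via fail)
pos 54 'c': at 2
pos 55 'c': at 3
pos 56 'b': at 1 (via fail)  ** P0@[56:56]
pos 57 'd': at 0 (via fail)
pos 58 'a': at 0
pos 59 'e': at 0
pos 60 'a': at 0
pos 61 'c': at 2
pos 62 'c': at 3
pos 63 'e': at 4
pos 64 'e': at 5  ** P1@[61:64],P2@[62:64]
pos 65 'b': at 1 (via fail)  ** P0@[65:65]
pos 66 'c': at 2 (via fail)
pos 67 'c': at 3
pos 68 'e': at 4
pos 69 'e': at 5  ** P1@[66:69],P2@[67:69]
pos 70 'c': at 2 (via fail)
pos 71 'c': at 3
pos 72 'e': at 4
pos 73 'e': at 5  ** P1@[70:73],P2@[71:73]
pos 74 'c': at 2 (via fail)
pos 75 'e': at 6
pos 76 'e': at 7  ** P2@[74:76]

Result: [[4,0],[5,0],[7,0],[10,2],[18,1],[18,2],[22,1],[22,2],[24,0],[25,0],[28,0],[32,0],[35,0],[37,0],[39,0],[44,2],[49,1],[49,2],[50,0],[52,0],[56,0],[64,1],[64,2],[65,0],[69,1],[69,2],[73,1],[73,2],[76,2]]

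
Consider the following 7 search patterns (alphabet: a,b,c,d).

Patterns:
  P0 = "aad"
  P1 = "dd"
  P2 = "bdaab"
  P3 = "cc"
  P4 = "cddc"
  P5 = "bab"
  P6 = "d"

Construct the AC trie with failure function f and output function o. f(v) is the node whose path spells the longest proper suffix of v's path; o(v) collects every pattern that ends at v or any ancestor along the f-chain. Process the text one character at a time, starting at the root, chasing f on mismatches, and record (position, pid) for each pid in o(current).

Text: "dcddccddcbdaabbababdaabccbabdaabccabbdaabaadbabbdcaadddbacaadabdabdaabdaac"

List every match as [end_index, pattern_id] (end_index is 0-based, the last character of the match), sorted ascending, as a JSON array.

Build:
Trie nodes:
  n0 'ε': a→1 b→6 c→11 d→4
  n1 'a': a→2
  n2 'aa': d→3
  n3 'aad': ·  ←P0
  n4 'd': d→5  ←P6
  n5 'dd': ·  ←P1
  n6 'b': a→16 d→7
  n7 'bd': a→8
  n8 'bda': a→9
  n9 'bdaa': b→10
  n10 'bdaab': ·  ←P2
  n11 'c': c→12 d→13
  n12 'cc': ·  ←P3
  n13 'cd': d→14
  n14 'cdd': c→15
  n15 'cddc': ·  ←P4
  n16 'ba': b→17
  n17 'bab': ·  ←P5

BFS fail/out derivation:
  n1('a'): parent n0 fail=0; on 'a' 0 → fail=0;  out ∅∪∅=∅
  n4('d'): parent n0 fail=0; on 'd' 0 → fail=0;  out {6}∪∅={6}
  n6('b'): parent n0 fail=0; on 'b' 0 → fail=0;  out ∅∪∅=∅
  n11('c'): parent n0 fail=0; on 'c' 0 → fail=0;  out ∅∪∅=∅
  n2('aa'): parent n1 fail=0; on 'a' 0 → fail=1;  out ∅∪∅=∅
  n5('dd'): parent n4 fail=0; on 'd' 0 → fail=4;  out {1}∪{6}={1,6}
  n7('bd'): parent n6 fail=0; on 'd' 0 → fail=4;  out ∅∪{6}={6}
  n12('cc'): parent n11 fail=0; on 'c' 0 → fail=11;  out {3}∪∅={3}
  n13('cd'): parent n11 fail=0; on 'd' 0 → fail=4;  out ∅∪{6}={6}
  n16('ba'): parent n6 fail=0; on 'a' 0 → fail=1;  out ∅∪∅=∅
  n3('aad'): parent n2 fail=1; on 'd' 1→0 → fail=4;  out {0}∪{6}={0,6}
  n8('bda'): parent n7 fail=4; on 'a' 4→0 → fail=1;  out ∅∪∅=∅
  n14('cdd'): parent n13 fail=4; on 'd' 4 → fail=5;  out ∅∪{1,6}={1,6}
  n17('bab'): parent n16 fail=1; on 'b' 1→0 → fail=6;  out {5}∪∅={5}
  n9('bdaa'): parent n8 fail=1; on 'a' 1 → fail=2;  out ∅∪∅=∅
  n15('cddc'): parent n14 fail=5; on 'c' 5→4→0 → fail=11;  out {4}∪∅={4}
  n10('bdaab'): parent n9 fail=2; on 'b' 2→1→0 → fail=6;  out {2}∪∅={2}

Text stream:
[0] read 'd'  n0⇒n4  emit P6@[0:0]
[1] read 'c'  n4⇒n11 ·f
[2] read 'd'  n11⇒n13  emit P6@[2:2]
[3] read 'd'  n13⇒n14  emit P1@[2:3],P6@[3:3]
[4] read 'c'  n14⇒n15  emit P4@[1:4]
[5] read 'c'  n15⇒n12 ·f  emit P3@[4:5]
[6] read 'd'  n12⇒n13 ·f  emit P6@[6:6]
[7] read 'd'  n13⇒n14  emit P1@[6:7],P6@[7:7]
[8] read 'c'  n14⇒n15  emit P4@[5:8]
[9] read 'b'  n15⇒n6 ·f
[10] read 'd'  n6⇒n7  emit P6@[10:10]
[11] read 'a'  n7⇒n8
[12] read 'a'  n8⇒n9
[13] read 'b'  n9⇒n10  emit P2@[9:13]
[14] read 'b'  n10⇒n6 ·f
[15] read 'a'  n6⇒n16
[16] read 'b'  n16⇒n17  emit P5@[14:16]
[17] read 'a'  n17⇒n16 ·f
[18] read 'b'  n16⇒n17  emit P5@[16:18]
[19] read 'd'  n17⇒n7 ·f  emit P6@[19:19]
[20] read 'a'  n7⇒n8
[21] read 'a'  n8⇒n9
[22] read 'b'  n9⇒n10  emit P2@[18:22]
[23] read 'c'  n10⇒n11 ·f
[24] read 'c'  n11⇒n12  emit P3@[23:24]
[25] read 'b'  n12⇒n6 ·f
[26] read 'a'  n6⇒n16
[27] read 'b'  n16⇒n17  emit P5@[25:27]
[28] read 'd'  n17⇒n7 ·f  emit P6@[28:28]
[29] read 'a'  n7⇒n8
[30] read 'a'  n8⇒n9
[31] read 'b'  n9⇒n10  emit P2@[27:31]
[32] read 'c'  n10⇒n11 ·f
[33] read 'c'  n11⇒n12  emit P3@[32:33]
[34] read 'a'  n12⇒n1 ·f
[35] read 'b'  n1⇒n6 ·f
[36] read 'b'  n6⇒n6 ·f
[37] read 'd'  n6⇒n7  emit P6@[37:37]
[38] read 'a'  n7⇒n8
[39] read 'a'  n8⇒n9
[40] read 'b'  n9⇒n10  emit P2@[36:40]
[41] read 'a'  n10⇒n16 ·f
[42] read 'a'  n16⇒n2 ·f
[43] read 'd'  n2⇒n3  emit P0@[41:43],P6@[43:43]
[44] read 'b'  n3⇒n6 ·f
[45] read 'a'  n6⇒n16
[46] read 'b'  n16⇒n17  emit P5@[44:46]
[47] read 'b'  n17⇒n6 ·f
[48] read 'd'  n6⇒n7  emit P6@[48:48]
[49] read 'c'  n7⇒n11 ·f
[50] read 'a'  n11⇒n1 ·f
[51] read 'a'  n1⇒n2
[52] read 'd'  n2⇒n3  emit P0@[50:52],P6@[52:52]
[53] read 'd'  n3⇒n5 ·f  emit P1@[52:53],P6@[53:53]
[54] read 'd'  n5⇒n5 ·f  emit P1@[53:54],P6@[54:54]
[55] read 'b'  n5⇒n6 ·f
[56] read 'a'  n6⇒n16
[57] read 'c'  n16⇒n11 ·f
[58] read 'a'  n11⇒n1 ·f
[59] read 'a'  n1⇒n2
[60] read 'd'  n2⇒n3  emit P0@[58:60],P6@[60:60]
[61] read 'a'  n3⇒n1 ·f
[62] read 'b'  n1⇒n6 ·f
[63] read 'd'  n6⇒n7  emit P6@[63:63]
[64] read 'a'  n7⇒n8
[65] read 'b'  n8⇒n6 ·f
[66] read 'd'  n6⇒n7  emit P6@[66:66]
[67] read 'a'  n7⇒n8
[68] read 'a'  n8⇒n9
[69] read 'b'  n9⇒n10  emit P2@[65:69]
[70] read 'd'  n10⇒n7 ·f  emit P6@[70:70]
[71] read 'a'  n7⇒n8
[72] read 'a'  n8⇒n9
[73] read 'c'  n9⇒n11 ·f

Result: [[0,6],[2,6],[3,1],[3,6],[4,4],[5,3],[6,6],[7,1],[7,6],[8,4],[10,6],[13,2],[16,5],[18,5],[19,6],[22,2],[24,3],[27,5],[28,6],[31,2],[33,3],[37,6],[40,2],[43,0],[43,6],[46,5],[48,6],[52,0],[52,6],[53,1],[53,6],[54,1],[54,6],[60,0],[60,6],[63,6],[66,6],[69,2],[70,6]]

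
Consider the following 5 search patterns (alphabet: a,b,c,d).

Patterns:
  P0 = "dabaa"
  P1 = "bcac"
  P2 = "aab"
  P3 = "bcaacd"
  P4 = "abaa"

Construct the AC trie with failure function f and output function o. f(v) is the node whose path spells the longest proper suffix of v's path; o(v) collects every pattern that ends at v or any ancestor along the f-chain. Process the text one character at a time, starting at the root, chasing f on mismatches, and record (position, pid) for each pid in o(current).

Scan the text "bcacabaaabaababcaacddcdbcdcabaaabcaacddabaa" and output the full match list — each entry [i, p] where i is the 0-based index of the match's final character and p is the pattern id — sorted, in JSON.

Build:
Trie nodes:
  0='ε' goto a→10 b→6 d→1
  1='d' goto a→2
  2='da' goto b→3
  3='dab' goto a→4
  4='daba' goto a→5
  5='dabaa' goto ·  ←P0
  6='b' goto c→7
  7='bc' goto a→8
  8='bca' goto a→13 c→9
  9='bcac' goto ·  ←P1
  10='a' goto a→11 b→16
  11='aa' goto b→12
  12='aab' goto ·  ←P2
  13='bcaa' goto c→14
  14='bcaac' goto d→15
  15='bcaacd' goto ·  ←P3
  16='ab' goto a→17
  17='aba' goto a→18
  18='abaa' goto ·  ←P4

Failure links (BFS by depth):
  n1('d'): parent n0 fail=0; on 'd' 0 → fail=0;  out ∅∪∅=∅
  n6('b'): parent n0 fail=0; on 'b' 0 → fail=0;  out ∅∪∅=∅
  n10('a'): parent n0 fail=0; on 'a' 0 → fail=0;  out ∅∪∅=∅
  n2('da'): parent n1 fail=0; on 'a' 0 → fail=10;  out ∅∪∅=∅
  n7('bc'): parent n6 fail=0; on 'c' 0 → fail=0;  out ∅∪∅=∅
  n11('aa'): parent n10 fail=0; on 'a' 0 → fail=10;  out ∅∪∅=∅
  n16('ab'): parent n10 fail=0; on 'b' 0 → fail=6;  out ∅∪∅=∅
  n3('dab'): parent n2 fail=10; on 'b' 10 → fail=16;  out ∅∪∅=∅
  n8('bca'): parent n7 fail=0; on 'a' 0 → fail=10;  out ∅∪∅=∅
  n12('aab'): parent n11 fail=10; on 'b' 10 → fail=16;  out {2}∪∅={2}
  n17('aba'): parent n16 fail=6; on 'a' 6→0 → fail=10;  out ∅∪∅=∅
  n4('daba'): parent n3 fail=16; on 'a' 16 → fail=17;  out ∅∪∅=∅
  n9('bcac'): parent n8 fail=10; on 'c' 10→0 → fail=0;  out {1}∪∅={1}
  n13('bcaa'): parent n8 fail=10; on 'a' 10 → fail=11;  out ∅∪∅=∅
  n18('abaa'): parent n17 fail=10; on 'a' 10 → fail=11;  out {4}∪∅={4}
  n5('dabaa'): parent n4 fail=17; on 'a' 17 → fail=18;  out {0}∪{4}={0,4}
  n14('bcaac'): parent n13 fail=11; on 'c' 11→10→0 → fail=0;  out ∅∪∅=∅
  n15('bcaacd'): parent n14 fail=0; on 'd' 0 → fail=1;  out {3}∪∅={3}

Text stream:
i=0 'b': node 0→6
i=1 'c': node 6→7
i=2 'a': node 7→8
i=3 'c': node 8→9  emit P1@[0:3]
i=4 'a': node 9→10 (via fail)
i=5 'b': node 10→16
i=6 'a': node 16→17
i=7 'a': node 17→18  emit P4@[4:7]
i=8 'a': node 18→11 (via fail)
i=9 'b': node 11→12  emit P2@[7:9]
i=10 'a': node 12→17 (via fail)
i=11 'a': node 17→18  emit P4@[8:11]
i=12 'b': node 18→12 (via fail)  emit P2@[10:12]
i=13 'a': node 12→17 (via fail)
i=14 'b': node 17→16 (via fail)
i=15 'c': node 16→7 (via fail)
i=16 'a': node 7→8
i=17 'a': node 8→13
i=18 'c': node 13→14
i=19 'd': node 14→15  emit P3@[14:19]
i=20 'd': node 15→1 (via fail)
i=21 'c': node 1→0 (via fail)
i=22 'd': node 0→1
i=23 'b': node 1→6 (via fail)
i=24 'c': node 6→7
i=25 'd': node 7→1 (via fail)
i=26 'c': node 1→0 (via fail)
i=27 'a': node 0→10
i=28 'b': node 10→16
i=29 'a': node 16→17
i=30 'a': node 17→18  emit P4@[27:30]
i=31 'a': node 18→11 (via fail)
i=32 'b': node 11→12  emit P2@[30:32]
i=33 'c': node 12→7 (via fail)
i=34 'a': node 7→8
i=35 'a': node 8→13
i=36 'c': node 13→14
i=37 'd': node 14→15  emit P3@[32:37]
i=38 'd': node 15→1 (via fail)
i=39 'a': node 1→2
i=40 'b': node 2→3
i=41 'a': node 3→4
i=42 'a': node 4→5  emit P0@[38:42],P4@[39:42]

All matches (sorted): [[3,1],[7,4],[9,2],[11,4],[12,2],[19,3],[30,4],[32,2],[37,3],[42,0],[42,4]]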